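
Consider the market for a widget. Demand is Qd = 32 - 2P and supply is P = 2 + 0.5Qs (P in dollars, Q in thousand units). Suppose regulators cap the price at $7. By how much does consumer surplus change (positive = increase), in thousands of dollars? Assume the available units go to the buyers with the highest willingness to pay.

16

Rearranging supply gives Qs = 2P - 4. Equilibrium: 32 - 2P = 2P - 4, so 36 = 4P and P* = 9, Q* = 14.
Because the ceiling (7) lies below the market-clearing price, it is binding.
At P = 7: Qd = 32 - 2·7 = 18 and Qs = 2·7 - 4 = 10.
Consumer surplus without the control is ½ · (16 - 9) · 14 = 49.
With the ceiling, 10 units are sold at 7 (assume they go to the highest-value buyers). The demand price at Q = 10 is 11, so CS = ½ · [(16 - 7) + (11 - 7)] · 10 = 65.
Change in consumer surplus = 65 - 49 = 16.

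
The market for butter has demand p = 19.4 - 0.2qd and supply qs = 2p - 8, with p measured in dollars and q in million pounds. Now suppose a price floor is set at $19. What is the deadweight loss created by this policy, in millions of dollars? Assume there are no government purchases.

140

Rearranging demand gives qd = 97 - 5p. In a free market, 97 - 5p = 2p - 8 gives the equilibrium p* = 15, q* = 22.
Since 19 > 15, the floor is binding.
At p = 19: qd = 97 - 5·19 = 2 and qs = 2·19 - 8 = 30.
Quantity traded falls to 2. At q = 2 the demand price is (97 - 2)/5 = 19 and the supply price is (8 + 2)/2 = 5.
Deadweight loss = ½ · (19 - 5) · (22 - 2) = ½ · 14 · 20 = 140.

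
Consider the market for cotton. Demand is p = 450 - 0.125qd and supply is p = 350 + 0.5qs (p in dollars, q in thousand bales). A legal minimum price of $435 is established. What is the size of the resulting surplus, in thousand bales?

Rearranging demand gives qd = 3600 - 8p; rearranging supply gives qs = 2p - 700. In a free market, 3600 - 8p = 2p - 700 gives the equilibrium p* = 430, q* = 160.
Since 435 > 430, the floor is binding.
At p = 435: qd = 3600 - 8·435 = 120 and qs = 2·435 - 700 = 170.
Surplus = qs - qd = 170 - 120 = 50.

50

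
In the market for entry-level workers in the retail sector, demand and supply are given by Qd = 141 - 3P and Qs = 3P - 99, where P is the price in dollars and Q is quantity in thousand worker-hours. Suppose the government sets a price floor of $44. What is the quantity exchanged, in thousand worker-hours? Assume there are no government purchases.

In a free market, 141 - 3P = 3P - 99 gives the equilibrium P* = 40, Q* = 21.
The floor of 44 is above the equilibrium price 40, so it binds.
At P = 44: Qd = 141 - 3·44 = 9 and Qs = 3·44 - 99 = 33.
The quantity actually transacted is the short side, demand: 9.

9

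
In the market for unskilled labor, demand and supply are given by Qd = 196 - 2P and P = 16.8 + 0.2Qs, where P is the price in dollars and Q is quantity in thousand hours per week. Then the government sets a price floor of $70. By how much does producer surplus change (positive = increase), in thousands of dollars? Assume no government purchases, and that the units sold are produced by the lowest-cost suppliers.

Rearranging supply gives Qs = 5P - 84. Setting quantity demanded equal to quantity supplied, 196 - 2P = 5P - 84, gives P* = 40 and Q* = 116.
The floor of 70 is above the equilibrium price 40, so it binds.
At P = 70: Qd = 196 - 2·70 = 56 and Qs = 5·70 - 84 = 266.
Producer surplus without the control is ½ · (40 - 16.8) · 116 = 1345.6.
With the floor, 56 units are sold at 70. The supply price at Q = 56 is 28, so PS = ½ · [(70 - 16.8) + (70 - 28)] · 56 = 2665.6.
Change in producer surplus = 2665.6 - 1345.6 = 1320.

1320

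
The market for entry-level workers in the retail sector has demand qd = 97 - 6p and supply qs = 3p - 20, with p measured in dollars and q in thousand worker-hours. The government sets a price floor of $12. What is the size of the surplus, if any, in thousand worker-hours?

Without the control the market clears where 97 - 6p = 3p - 20, i.e. p* = 13 and q* = 19.
Since 12 is below p* = 13, the floor does not bind and the free-market outcome prevails.
Since the control does not bind, there is no surplus.

0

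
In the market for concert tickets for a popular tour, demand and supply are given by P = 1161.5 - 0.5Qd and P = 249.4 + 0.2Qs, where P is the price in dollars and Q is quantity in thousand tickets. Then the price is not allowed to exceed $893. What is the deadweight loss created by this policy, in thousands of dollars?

Rearranging demand gives Qd = 2323 - 2P; rearranging supply gives Qs = 5P - 1247. Equilibrium: 2323 - 2P = 5P - 1247, so 3570 = 7P and P* = 510, Q* = 1303.
Since 893 is above P* = 510, the ceiling does not bind and the free-market outcome prevails.
Since the control does not bind, no trades are prevented and deadweight loss is zero.

0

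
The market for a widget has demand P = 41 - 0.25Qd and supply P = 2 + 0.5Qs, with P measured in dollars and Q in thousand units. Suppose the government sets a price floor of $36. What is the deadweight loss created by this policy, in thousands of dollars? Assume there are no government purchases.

384

Rearranging demand gives Qd = 164 - 4P; rearranging supply gives Qs = 2P - 4. Without the control the market clears where 164 - 4P = 2P - 4, i.e. P* = 28 and Q* = 52.
The floor of 36 is above the equilibrium price 28, so it binds.
At P = 36: Qd = 164 - 4·36 = 20 and Qs = 2·36 - 4 = 68.
Quantity traded falls to 20. At Q = 20 the demand price is (164 - 20)/4 = 36 and the supply price is (4 + 20)/2 = 12.
Deadweight loss = ½ · (36 - 12) · (52 - 20) = ½ · 24 · 32 = 384.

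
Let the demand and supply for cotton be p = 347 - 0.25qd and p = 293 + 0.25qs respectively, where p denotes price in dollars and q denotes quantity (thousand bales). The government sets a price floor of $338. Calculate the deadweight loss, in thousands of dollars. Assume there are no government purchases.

1296

Rearranging demand gives qd = 1388 - 4p; rearranging supply gives qs = 4p - 1172. Equilibrium: 1388 - 4p = 4p - 1172, so 2560 = 8p and p* = 320, q* = 108.
The floor of 338 is above the equilibrium price 320, so it binds.
At p = 338: qd = 1388 - 4·338 = 36 and qs = 4·338 - 1172 = 180.
Quantity traded falls to 36. At q = 36 the demand price is (1388 - 36)/4 = 338 and the supply price is (1172 + 36)/4 = 302.
Deadweight loss = ½ · (338 - 302) · (108 - 36) = ½ · 36 · 72 = 1296.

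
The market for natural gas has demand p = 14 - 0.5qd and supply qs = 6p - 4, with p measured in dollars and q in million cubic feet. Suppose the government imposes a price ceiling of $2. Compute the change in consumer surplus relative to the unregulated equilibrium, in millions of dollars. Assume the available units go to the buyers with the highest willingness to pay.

Rearranging demand gives qd = 28 - 2p. Setting quantity demanded equal to quantity supplied, 28 - 2p = 6p - 4, gives p* = 4 and q* = 20.
Since 2 < 4, the ceiling is binding.
At p = 2: qd = 28 - 2·2 = 24 and qs = 6·2 - 4 = 8.
Consumer surplus without the control is ½ · (14 - 4) · 20 = 100.
With the ceiling, 8 units are sold at 2 (assume they go to the highest-value buyers). The demand price at q = 8 is 10, so CS = ½ · [(14 - 2) + (10 - 2)] · 8 = 80.
Change in consumer surplus = 80 - 100 = -20.

-20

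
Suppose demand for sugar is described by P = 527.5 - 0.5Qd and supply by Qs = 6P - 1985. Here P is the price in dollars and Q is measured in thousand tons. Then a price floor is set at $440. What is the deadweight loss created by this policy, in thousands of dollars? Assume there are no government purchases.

Rearranging demand gives Qd = 1055 - 2P. Setting quantity demanded equal to quantity supplied, 1055 - 2P = 6P - 1985, gives P* = 380 and Q* = 295.
Because the floor (440) lies above the market-clearing price, it is binding.
At P = 440: Qd = 1055 - 2·440 = 175 and Qs = 6·440 - 1985 = 655.
Quantity traded falls to 175. At Q = 175 the demand price is (1055 - 175)/2 = 440 and the supply price is (1985 + 175)/6 = 360.
Deadweight loss = ½ · (440 - 360) · (295 - 175) = ½ · 80 · 120 = 4800.

4800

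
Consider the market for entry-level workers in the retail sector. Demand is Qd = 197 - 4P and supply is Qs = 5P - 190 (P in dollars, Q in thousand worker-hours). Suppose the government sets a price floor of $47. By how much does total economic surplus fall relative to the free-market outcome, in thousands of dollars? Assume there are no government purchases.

57.6

In a free market, 197 - 4P = 5P - 190 gives the equilibrium P* = 43, Q* = 25.
Since 47 > 43, the floor is binding.
At P = 47: Qd = 197 - 4·47 = 9 and Qs = 5·47 - 190 = 45.
Quantity traded falls to 9. At Q = 9 the demand price is (197 - 9)/4 = 47 and the supply price is (190 + 9)/5 = 39.8.
Deadweight loss = ½ · (47 - 39.8) · (25 - 9) = ½ · 7.2 · 16 = 57.6.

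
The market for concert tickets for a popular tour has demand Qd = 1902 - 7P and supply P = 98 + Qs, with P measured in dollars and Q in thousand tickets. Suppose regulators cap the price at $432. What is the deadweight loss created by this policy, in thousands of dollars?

Rearranging supply gives Qs = P - 98. Without the control the market clears where 1902 - 7P = P - 98, i.e. P* = 250 and Q* = 152.
Since 432 is above P* = 250, the ceiling does not bind and the free-market outcome prevails.
Since the control does not bind, no trades are prevented and deadweight loss is zero.

0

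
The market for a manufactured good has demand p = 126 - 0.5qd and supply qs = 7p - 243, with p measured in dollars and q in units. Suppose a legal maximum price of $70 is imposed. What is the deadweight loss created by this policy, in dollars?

Rearranging demand gives qd = 252 - 2p. Without the control the market clears where 252 - 2p = 7p - 243, i.e. p* = 55 and q* = 142.
The ceiling of 70 is above the equilibrium price 55, so it is not binding; the market clears at p* = 55, q* = 142.
Since the control does not bind, no trades are prevented and deadweight loss is zero.

0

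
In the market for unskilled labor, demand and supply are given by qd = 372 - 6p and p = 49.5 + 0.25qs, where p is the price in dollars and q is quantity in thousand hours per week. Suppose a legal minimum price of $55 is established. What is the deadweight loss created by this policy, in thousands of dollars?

0

Rearranging supply gives qs = 4p - 198. Equilibrium: 372 - 6p = 4p - 198, so 570 = 10p and p* = 57, q* = 30.
Since 55 is below p* = 57, the floor does not bind and the free-market outcome prevails.
Since the control does not bind, no trades are prevented and deadweight loss is zero.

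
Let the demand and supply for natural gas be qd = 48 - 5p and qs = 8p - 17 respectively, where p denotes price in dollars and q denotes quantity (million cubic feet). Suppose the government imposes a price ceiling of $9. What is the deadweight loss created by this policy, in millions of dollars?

0

Setting quantity demanded equal to quantity supplied, 48 - 5p = 8p - 17, gives p* = 5 and q* = 23.
Since 9 is above p* = 5, the ceiling does not bind and the free-market outcome prevails.
Since the control does not bind, no trades are prevented and deadweight loss is zero.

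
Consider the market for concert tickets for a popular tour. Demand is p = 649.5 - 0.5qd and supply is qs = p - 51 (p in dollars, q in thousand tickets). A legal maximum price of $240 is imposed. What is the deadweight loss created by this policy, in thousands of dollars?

33075

Rearranging demand gives qd = 1299 - 2p. Setting quantity demanded equal to quantity supplied, 1299 - 2p = p - 51, gives p* = 450 and q* = 399.
The ceiling of 240 is below the equilibrium price 450, so it binds.
At p = 240: qd = 1299 - 2·240 = 819 and qs = 240 - 51 = 189.
Quantity traded falls to 189. At q = 189 the demand price is (1299 - 189)/2 = 555 and the supply price is 51 + 189 = 240.
Deadweight loss = ½ · (555 - 240) · (399 - 189) = ½ · 315 · 210 = 33075.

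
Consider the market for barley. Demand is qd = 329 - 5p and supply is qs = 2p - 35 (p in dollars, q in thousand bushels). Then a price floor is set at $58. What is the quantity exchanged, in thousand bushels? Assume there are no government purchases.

Setting quantity demanded equal to quantity supplied, 329 - 5p = 2p - 35, gives p* = 52 and q* = 69.
The floor of 58 is above the equilibrium price 52, so it binds.
At p = 58: qd = 329 - 5·58 = 39 and qs = 2·58 - 35 = 81.
The quantity actually transacted is the short side, demand: 39.

39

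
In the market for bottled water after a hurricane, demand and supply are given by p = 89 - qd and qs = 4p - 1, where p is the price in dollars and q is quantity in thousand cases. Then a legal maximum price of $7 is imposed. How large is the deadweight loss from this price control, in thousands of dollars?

Rearranging demand gives qd = 89 - p. In a free market, 89 - p = 4p - 1 gives the equilibrium p* = 18, q* = 71.
Because the ceiling (7) lies below the market-clearing price, it is binding.
At p = 7: qd = 89 - 7 = 82 and qs = 4·7 - 1 = 27.
Quantity traded falls to 27. At q = 27 the demand price is 89 - 27 = 62 and the supply price is (1 + 27)/4 = 7.
Deadweight loss = ½ · (62 - 7) · (71 - 27) = ½ · 55 · 44 = 1210.

1210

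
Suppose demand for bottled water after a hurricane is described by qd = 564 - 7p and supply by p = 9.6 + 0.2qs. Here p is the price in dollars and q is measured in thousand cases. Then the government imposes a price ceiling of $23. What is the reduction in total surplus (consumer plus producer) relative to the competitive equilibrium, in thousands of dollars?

3360

Rearranging supply gives qs = 5p - 48. Equilibrium: 564 - 7p = 5p - 48, so 612 = 12p and p* = 51, q* = 207.
Because the ceiling (23) lies below the market-clearing price, it is binding.
At p = 23: qd = 564 - 7·23 = 403 and qs = 5·23 - 48 = 67.
Quantity traded falls to 67. At q = 67 the demand price is (564 - 67)/7 = 71 and the supply price is (48 + 67)/5 = 23.
Deadweight loss = ½ · (71 - 23) · (207 - 67) = ½ · 48 · 140 = 3360.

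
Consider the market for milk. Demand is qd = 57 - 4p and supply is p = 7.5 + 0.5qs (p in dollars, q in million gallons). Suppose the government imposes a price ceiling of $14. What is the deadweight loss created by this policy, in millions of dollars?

0

Rearranging supply gives qs = 2p - 15. In a free market, 57 - 4p = 2p - 15 gives the equilibrium p* = 12, q* = 9.
Since 14 is above p* = 12, the ceiling does not bind and the free-market outcome prevails.
Since the control does not bind, no trades are prevented and deadweight loss is zero.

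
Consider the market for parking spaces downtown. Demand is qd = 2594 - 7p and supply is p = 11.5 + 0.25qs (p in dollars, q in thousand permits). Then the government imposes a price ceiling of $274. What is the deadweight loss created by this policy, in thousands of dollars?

Rearranging supply gives qs = 4p - 46. Without the control the market clears where 2594 - 7p = 4p - 46, i.e. p* = 240 and q* = 914.
Since 274 is above p* = 240, the ceiling does not bind and the free-market outcome prevails.
Since the control does not bind, no trades are prevented and deadweight loss is zero.

0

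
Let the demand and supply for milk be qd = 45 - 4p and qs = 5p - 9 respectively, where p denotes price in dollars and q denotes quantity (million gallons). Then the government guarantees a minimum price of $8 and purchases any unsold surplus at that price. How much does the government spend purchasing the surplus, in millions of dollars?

144

Setting quantity demanded equal to quantity supplied, 45 - 4p = 5p - 9, gives p* = 6 and q* = 21.
Because the floor (8) lies above the market-clearing price, it is binding.
At p = 8: qd = 45 - 4·8 = 13 and qs = 5·8 - 9 = 31.
Surplus = qs - qd = 18.
Government expenditure = surplus × support price = 18 × 8 = 144.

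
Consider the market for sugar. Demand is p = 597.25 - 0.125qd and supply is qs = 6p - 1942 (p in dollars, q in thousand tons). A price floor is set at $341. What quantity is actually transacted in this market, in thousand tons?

Rearranging demand gives qd = 4778 - 8p. Without the control the market clears where 4778 - 8p = 6p - 1942, i.e. p* = 480 and q* = 938.
The floor of 341 is below the equilibrium price 480, so it is not binding; the market clears at p* = 480, q* = 938.

938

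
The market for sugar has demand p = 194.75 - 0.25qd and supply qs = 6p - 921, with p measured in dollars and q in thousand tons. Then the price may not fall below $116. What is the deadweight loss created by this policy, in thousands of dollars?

Rearranging demand gives qd = 779 - 4p. Without the control the market clears where 779 - 4p = 6p - 921, i.e. p* = 170 and q* = 99.
Since 116 is below p* = 170, the floor does not bind and the free-market outcome prevails.
Since the control does not bind, no trades are prevented and deadweight loss is zero.

0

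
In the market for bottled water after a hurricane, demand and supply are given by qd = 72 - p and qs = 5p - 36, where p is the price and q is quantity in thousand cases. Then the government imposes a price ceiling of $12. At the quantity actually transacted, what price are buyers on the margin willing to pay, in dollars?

48

Without the control the market clears where 72 - p = 5p - 36, i.e. p* = 18 and q* = 54.
The ceiling of 12 is below the equilibrium price 18, so it binds.
At p = 12: qd = 72 - 12 = 60 and qs = 5·12 - 36 = 24.
Only 24 units reach the market. On the demand curve, the marginal buyer's willingness to pay at q = 24 is (72 - 24) = 48.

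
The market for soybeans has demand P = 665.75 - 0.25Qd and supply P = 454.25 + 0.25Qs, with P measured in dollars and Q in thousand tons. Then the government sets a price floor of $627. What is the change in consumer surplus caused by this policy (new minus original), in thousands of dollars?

Rearranging demand gives Qd = 2663 - 4P; rearranging supply gives Qs = 4P - 1817. Equilibrium: 2663 - 4P = 4P - 1817, so 4480 = 8P and P* = 560, Q* = 423.
Since 627 > 560, the floor is binding.
At P = 627: Qd = 2663 - 4·627 = 155 and Qs = 4·627 - 1817 = 691.
Consumer surplus without the control is ½ · (665.75 - 560) · 423 = 22366.125.
With the floor, consumers buy 155 units at 627, so CS = ½ · (665.75 - 627) · 155 = 3003.125.
Change in consumer surplus = 3003.125 - 22366.125 = -19363.

-19363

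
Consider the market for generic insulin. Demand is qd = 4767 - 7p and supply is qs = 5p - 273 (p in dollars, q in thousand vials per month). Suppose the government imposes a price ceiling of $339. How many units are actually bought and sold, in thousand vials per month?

1422

Without the control the market clears where 4767 - 7p = 5p - 273, i.e. p* = 420 and q* = 1827.
The ceiling of 339 is below the equilibrium price 420, so it binds.
At p = 339: qd = 4767 - 7·339 = 2394 and qs = 5·339 - 273 = 1422.
The quantity actually transacted is the short side, supply: 1422.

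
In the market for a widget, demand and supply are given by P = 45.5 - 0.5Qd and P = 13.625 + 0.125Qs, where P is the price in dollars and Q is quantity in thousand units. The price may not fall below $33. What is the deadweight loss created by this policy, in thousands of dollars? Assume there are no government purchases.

Rearranging demand gives Qd = 91 - 2P; rearranging supply gives Qs = 8P - 109. Without the control the market clears where 91 - 2P = 8P - 109, i.e. P* = 20 and Q* = 51.
Since 33 > 20, the floor is binding.
At P = 33: Qd = 91 - 2·33 = 25 and Qs = 8·33 - 109 = 155.
Quantity traded falls to 25. At Q = 25 the demand price is (91 - 25)/2 = 33 and the supply price is (109 + 25)/8 = 16.75.
Deadweight loss = ½ · (33 - 16.75) · (51 - 25) = ½ · 16.25 · 26 = 211.25.

211.25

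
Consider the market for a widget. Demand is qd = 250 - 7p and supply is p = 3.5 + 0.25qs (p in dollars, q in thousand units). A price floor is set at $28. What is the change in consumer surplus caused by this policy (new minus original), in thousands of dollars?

-272

Rearranging supply gives qs = 4p - 14. Without the control the market clears where 250 - 7p = 4p - 14, i.e. p* = 24 and q* = 82.
Since 28 > 24, the floor is binding.
At p = 28: qd = 250 - 7·28 = 54 and qs = 4·28 - 14 = 98.
Consumer surplus without the control is ½ · (250/7 - 24) · 82 = 3362/7.
With the floor, consumers buy 54 units at 28, so CS = ½ · (250/7 - 28) · 54 = 1458/7.
Change in consumer surplus = 1458/7 - 3362/7 = -272.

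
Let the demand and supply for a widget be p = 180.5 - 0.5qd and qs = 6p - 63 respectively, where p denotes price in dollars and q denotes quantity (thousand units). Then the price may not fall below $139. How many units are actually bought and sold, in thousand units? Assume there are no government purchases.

83

Rearranging demand gives qd = 361 - 2p. Equilibrium: 361 - 2p = 6p - 63, so 424 = 8p and p* = 53, q* = 255.
Because the floor (139) lies above the market-clearing price, it is binding.
At p = 139: qd = 361 - 2·139 = 83 and qs = 6·139 - 63 = 771.
The quantity actually transacted is the short side, demand: 83.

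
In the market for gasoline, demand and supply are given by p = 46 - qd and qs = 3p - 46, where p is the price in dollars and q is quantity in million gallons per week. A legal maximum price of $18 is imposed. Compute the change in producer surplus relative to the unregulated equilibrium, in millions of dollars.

-77.5

Rearranging demand gives qd = 46 - p. In a free market, 46 - p = 3p - 46 gives the equilibrium p* = 23, q* = 23.
Because the ceiling (18) lies below the market-clearing price, it is binding.
At p = 18: qd = 46 - 18 = 28 and qs = 3·18 - 46 = 8.
Producer surplus without the control is ½ · (23 - 46/3) · 23 = 529/6.
With the ceiling, producers sell 8 units at 18, so PS = ½ · (18 - 46/3) · 8 = 32/3.
Change in producer surplus = 32/3 - 529/6 = -77.5.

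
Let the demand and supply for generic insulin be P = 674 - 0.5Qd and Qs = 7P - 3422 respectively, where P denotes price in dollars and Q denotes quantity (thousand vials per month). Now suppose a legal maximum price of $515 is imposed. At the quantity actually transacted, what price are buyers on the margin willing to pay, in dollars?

582.5

Rearranging demand gives Qd = 1348 - 2P. Equilibrium: 1348 - 2P = 7P - 3422, so 4770 = 9P and P* = 530, Q* = 288.
The ceiling of 515 is below the equilibrium price 530, so it binds.
At P = 515: Qd = 1348 - 2·515 = 318 and Qs = 7·515 - 3422 = 183.
Only 183 units reach the market. On the demand curve, the marginal buyer's willingness to pay at Q = 183 is (1348 - 183)/2 = 582.5.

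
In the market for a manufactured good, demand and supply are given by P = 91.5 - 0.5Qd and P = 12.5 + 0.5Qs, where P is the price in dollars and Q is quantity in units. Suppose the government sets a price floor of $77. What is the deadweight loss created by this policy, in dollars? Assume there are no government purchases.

Rearranging demand gives Qd = 183 - 2P; rearranging supply gives Qs = 2P - 25. Without the control the market clears where 183 - 2P = 2P - 25, i.e. P* = 52 and Q* = 79.
Since 77 > 52, the floor is binding.
At P = 77: Qd = 183 - 2·77 = 29 and Qs = 2·77 - 25 = 129.
Quantity traded falls to 29. At Q = 29 the demand price is (183 - 29)/2 = 77 and the supply price is (25 + 29)/2 = 27.
Deadweight loss = ½ · (77 - 27) · (79 - 29) = ½ · 50 · 50 = 1250.

1250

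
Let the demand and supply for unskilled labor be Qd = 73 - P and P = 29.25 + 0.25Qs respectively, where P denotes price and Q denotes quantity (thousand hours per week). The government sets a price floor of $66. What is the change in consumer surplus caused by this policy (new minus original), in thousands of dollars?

-588

Rearranging supply gives Qs = 4P - 117. In a free market, 73 - P = 4P - 117 gives the equilibrium P* = 38, Q* = 35.
Since 66 > 38, the floor is binding.
At P = 66: Qd = 73 - 66 = 7 and Qs = 4·66 - 117 = 147.
Consumer surplus without the control is ½ · (73 - 38) · 35 = 612.5.
With the floor, consumers buy 7 units at 66, so CS = ½ · (73 - 66) · 7 = 24.5.
Change in consumer surplus = 24.5 - 612.5 = -588.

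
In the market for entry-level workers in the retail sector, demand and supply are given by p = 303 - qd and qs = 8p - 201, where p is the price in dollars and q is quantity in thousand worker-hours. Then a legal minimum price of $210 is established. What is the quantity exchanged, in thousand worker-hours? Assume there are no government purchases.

Rearranging demand gives qd = 303 - p. Equilibrium: 303 - p = 8p - 201, so 504 = 9p and p* = 56, q* = 247.
The floor of 210 is above the equilibrium price 56, so it binds.
At p = 210: qd = 303 - 210 = 93 and qs = 8·210 - 201 = 1479.
The quantity actually transacted is the short side, demand: 93.

93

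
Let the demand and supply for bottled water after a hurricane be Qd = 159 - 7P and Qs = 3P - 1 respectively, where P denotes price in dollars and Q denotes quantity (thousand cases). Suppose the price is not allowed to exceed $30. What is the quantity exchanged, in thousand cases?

47

Equilibrium: 159 - 7P = 3P - 1, so 160 = 10P and P* = 16, Q* = 47.
The ceiling of 30 is above the equilibrium price 16, so it is not binding; the market clears at P* = 16, Q* = 47.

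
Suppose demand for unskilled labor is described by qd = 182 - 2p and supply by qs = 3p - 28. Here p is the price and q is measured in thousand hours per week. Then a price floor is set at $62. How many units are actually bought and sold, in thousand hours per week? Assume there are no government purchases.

58

Setting quantity demanded equal to quantity supplied, 182 - 2p = 3p - 28, gives p* = 42 and q* = 98.
Because the floor (62) lies above the market-clearing price, it is binding.
At p = 62: qd = 182 - 2·62 = 58 and qs = 3·62 - 28 = 158.
The quantity actually transacted is the short side, demand: 58.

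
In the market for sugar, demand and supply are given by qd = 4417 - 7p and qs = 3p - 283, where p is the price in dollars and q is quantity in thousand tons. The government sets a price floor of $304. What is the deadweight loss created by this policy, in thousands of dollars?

In a free market, 4417 - 7p = 3p - 283 gives the equilibrium p* = 470, q* = 1127.
Since 304 is below p* = 470, the floor does not bind and the free-market outcome prevails.
Since the control does not bind, no trades are prevented and deadweight loss is zero.

0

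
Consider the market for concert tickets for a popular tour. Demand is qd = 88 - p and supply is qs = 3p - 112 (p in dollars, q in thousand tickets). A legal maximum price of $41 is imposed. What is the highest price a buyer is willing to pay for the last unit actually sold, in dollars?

77

Equilibrium: 88 - p = 3p - 112, so 200 = 4p and p* = 50, q* = 38.
Since 41 < 50, the ceiling is binding.
At p = 41: qd = 88 - 41 = 47 and qs = 3·41 - 112 = 11.
Only 11 units reach the market. On the demand curve, the marginal buyer's willingness to pay at q = 11 is (88 - 11) = 77.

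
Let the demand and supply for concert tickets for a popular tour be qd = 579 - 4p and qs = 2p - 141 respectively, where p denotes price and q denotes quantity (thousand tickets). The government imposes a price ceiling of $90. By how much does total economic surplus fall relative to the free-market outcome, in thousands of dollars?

1350

Without the control the market clears where 579 - 4p = 2p - 141, i.e. p* = 120 and q* = 99.
Since 90 < 120, the ceiling is binding.
At p = 90: qd = 579 - 4·90 = 219 and qs = 2·90 - 141 = 39.
Quantity traded falls to 39. At q = 39 the demand price is (579 - 39)/4 = 135 and the supply price is (141 + 39)/2 = 90.
Deadweight loss = ½ · (135 - 90) · (99 - 39) = ½ · 45 · 60 = 1350.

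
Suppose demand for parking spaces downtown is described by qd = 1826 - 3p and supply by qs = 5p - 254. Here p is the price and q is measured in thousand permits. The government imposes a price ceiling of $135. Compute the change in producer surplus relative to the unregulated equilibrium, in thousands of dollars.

-91687.5

Setting quantity demanded equal to quantity supplied, 1826 - 3p = 5p - 254, gives p* = 260 and q* = 1046.
Because the ceiling (135) lies below the market-clearing price, it is binding.
At p = 135: qd = 1826 - 3·135 = 1421 and qs = 5·135 - 254 = 421.
Producer surplus without the control is ½ · (260 - 50.8) · 1046 = 109411.6.
With the ceiling, producers sell 421 units at 135, so PS = ½ · (135 - 50.8) · 421 = 17724.1.
Change in producer surplus = 17724.1 - 109411.6 = -91687.5.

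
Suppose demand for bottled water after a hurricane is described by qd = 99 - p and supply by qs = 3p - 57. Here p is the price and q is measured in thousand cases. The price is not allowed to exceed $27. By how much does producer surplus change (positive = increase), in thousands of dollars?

-504

Equilibrium: 99 - p = 3p - 57, so 156 = 4p and p* = 39, q* = 60.
Because the ceiling (27) lies below the market-clearing price, it is binding.
At p = 27: qd = 99 - 27 = 72 and qs = 3·27 - 57 = 24.
Producer surplus without the control is ½ · (39 - 19) · 60 = 600.
With the ceiling, producers sell 24 units at 27, so PS = ½ · (27 - 19) · 24 = 96.
Change in producer surplus = 96 - 600 = -504.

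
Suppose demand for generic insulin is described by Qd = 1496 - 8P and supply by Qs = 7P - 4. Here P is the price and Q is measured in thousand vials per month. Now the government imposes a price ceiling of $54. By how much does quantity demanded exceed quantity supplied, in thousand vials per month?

Setting quantity demanded equal to quantity supplied, 1496 - 8P = 7P - 4, gives P* = 100 and Q* = 696.
Since 54 < 100, the ceiling is binding.
At P = 54: Qd = 1496 - 8·54 = 1064 and Qs = 7·54 - 4 = 374.
Shortage = Qd - Qs = 1064 - 374 = 690.

690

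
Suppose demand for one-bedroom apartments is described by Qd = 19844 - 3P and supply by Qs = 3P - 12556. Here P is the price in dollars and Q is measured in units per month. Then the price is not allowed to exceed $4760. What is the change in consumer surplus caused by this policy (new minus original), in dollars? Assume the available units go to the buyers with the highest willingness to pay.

488960

In a free market, 19844 - 3P = 3P - 12556 gives the equilibrium P* = 5400, Q* = 3644.
Because the ceiling (4760) lies below the market-clearing price, it is binding.
At P = 4760: Qd = 19844 - 3·4760 = 5564 and Qs = 3·4760 - 12556 = 1724.
Consumer surplus without the control is ½ · (19844/3 - 5400) · 3644 = 6639368/3.
With the ceiling, 1724 units are sold at 4760 (assume they go to the highest-value buyers). The demand price at Q = 1724 is 6040, so CS = ½ · [(19844/3 - 4760) + (6040 - 4760)] · 1724 = 8106248/3.
Change in consumer surplus = 8106248/3 - 6639368/3 = 488960.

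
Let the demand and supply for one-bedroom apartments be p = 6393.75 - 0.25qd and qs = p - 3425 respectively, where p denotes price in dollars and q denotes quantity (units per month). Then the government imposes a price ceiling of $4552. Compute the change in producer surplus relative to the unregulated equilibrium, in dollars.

-2185248

Rearranging demand gives qd = 25575 - 4p. In a free market, 25575 - 4p = p - 3425 gives the equilibrium p* = 5800, q* = 2375.
Since 4552 < 5800, the ceiling is binding.
At p = 4552: qd = 25575 - 4·4552 = 7367 and qs = 4552 - 3425 = 1127.
Producer surplus without the control is ½ · (5800 - 3425) · 2375 = 2820312.5.
With the ceiling, producers sell 1127 units at 4552, so PS = ½ · (4552 - 3425) · 1127 = 635064.5.
Change in producer surplus = 635064.5 - 2820312.5 = -2185248.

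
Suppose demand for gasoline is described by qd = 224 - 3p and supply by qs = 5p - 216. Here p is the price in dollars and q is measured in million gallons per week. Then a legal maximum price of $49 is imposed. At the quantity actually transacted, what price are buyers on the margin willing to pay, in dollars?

In a free market, 224 - 3p = 5p - 216 gives the equilibrium p* = 55, q* = 59.
Since 49 < 55, the ceiling is binding.
At p = 49: qd = 224 - 3·49 = 77 and qs = 5·49 - 216 = 29.
Only 29 units reach the market. On the demand curve, the marginal buyer's willingness to pay at q = 29 is (224 - 29)/3 = 65.

65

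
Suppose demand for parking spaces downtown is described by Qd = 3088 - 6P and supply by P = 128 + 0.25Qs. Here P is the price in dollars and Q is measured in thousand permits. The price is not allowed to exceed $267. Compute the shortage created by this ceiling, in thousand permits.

Rearranging supply gives Qs = 4P - 512. In a free market, 3088 - 6P = 4P - 512 gives the equilibrium P* = 360, Q* = 928.
Because the ceiling (267) lies below the market-clearing price, it is binding.
At P = 267: Qd = 3088 - 6·267 = 1486 and Qs = 4·267 - 512 = 556.
Shortage = Qd - Qs = 1486 - 556 = 930.

930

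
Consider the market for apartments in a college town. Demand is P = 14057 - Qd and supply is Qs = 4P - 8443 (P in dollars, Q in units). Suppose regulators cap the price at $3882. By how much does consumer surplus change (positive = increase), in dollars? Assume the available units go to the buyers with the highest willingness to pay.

Rearranging demand gives Qd = 14057 - P. Without the control the market clears where 14057 - P = 4P - 8443, i.e. P* = 4500 and Q* = 9557.
Because the ceiling (3882) lies below the market-clearing price, it is binding.
At P = 3882: Qd = 14057 - 3882 = 10175 and Qs = 4·3882 - 8443 = 7085.
Consumer surplus without the control is ½ · (14057 - 4500) · 9557 = 45668124.5.
With the ceiling, 7085 units are sold at 3882 (assume they go to the highest-value buyers). The demand price at Q = 7085 is 6972, so CS = ½ · [(14057 - 3882) + (6972 - 3882)] · 7085 = 46991262.5.
Change in consumer surplus = 46991262.5 - 45668124.5 = 1323138.

1323138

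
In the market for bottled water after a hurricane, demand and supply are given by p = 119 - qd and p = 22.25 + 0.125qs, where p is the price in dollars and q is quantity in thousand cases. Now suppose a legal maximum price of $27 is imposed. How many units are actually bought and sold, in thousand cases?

38

Rearranging demand gives qd = 119 - p; rearranging supply gives qs = 8p - 178. In a free market, 119 - p = 8p - 178 gives the equilibrium p* = 33, q* = 86.
The ceiling of 27 is below the equilibrium price 33, so it binds.
At p = 27: qd = 119 - 27 = 92 and qs = 8·27 - 178 = 38.
The quantity actually transacted is the short side, supply: 38.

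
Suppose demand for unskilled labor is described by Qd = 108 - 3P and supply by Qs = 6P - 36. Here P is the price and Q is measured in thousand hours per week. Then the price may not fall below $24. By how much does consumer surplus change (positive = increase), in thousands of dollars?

-384

Setting quantity demanded equal to quantity supplied, 108 - 3P = 6P - 36, gives P* = 16 and Q* = 60.
Because the floor (24) lies above the market-clearing price, it is binding.
At P = 24: Qd = 108 - 3·24 = 36 and Qs = 6·24 - 36 = 108.
Consumer surplus without the control is ½ · (36 - 16) · 60 = 600.
With the floor, consumers buy 36 units at 24, so CS = ½ · (36 - 24) · 36 = 216.
Change in consumer surplus = 216 - 600 = -384.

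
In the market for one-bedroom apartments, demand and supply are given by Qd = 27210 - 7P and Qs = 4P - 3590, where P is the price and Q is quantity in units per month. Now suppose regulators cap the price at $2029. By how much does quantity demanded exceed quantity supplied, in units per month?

8481

In a free market, 27210 - 7P = 4P - 3590 gives the equilibrium P* = 2800, Q* = 7610.
Since 2029 < 2800, the ceiling is binding.
At P = 2029: Qd = 27210 - 7·2029 = 13007 and Qs = 4·2029 - 3590 = 4526.
Shortage = Qd - Qs = 13007 - 4526 = 8481.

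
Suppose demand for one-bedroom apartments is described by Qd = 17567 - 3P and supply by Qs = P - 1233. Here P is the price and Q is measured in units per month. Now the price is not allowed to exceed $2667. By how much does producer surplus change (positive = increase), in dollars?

Setting quantity demanded equal to quantity supplied, 17567 - 3P = P - 1233, gives P* = 4700 and Q* = 3467.
Because the ceiling (2667) lies below the market-clearing price, it is binding.
At P = 2667: Qd = 17567 - 3·2667 = 9566 and Qs = 2667 - 1233 = 1434.
Producer surplus without the control is ½ · (4700 - 1233) · 3467 = 6010044.5.
With the ceiling, producers sell 1434 units at 2667, so PS = ½ · (2667 - 1233) · 1434 = 1028178.
Change in producer surplus = 1028178 - 6010044.5 = -4981866.5.

-4981866.5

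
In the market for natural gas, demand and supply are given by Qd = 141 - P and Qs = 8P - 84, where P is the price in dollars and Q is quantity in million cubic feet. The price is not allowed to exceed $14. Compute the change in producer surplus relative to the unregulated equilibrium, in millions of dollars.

Without the control the market clears where 141 - P = 8P - 84, i.e. P* = 25 and Q* = 116.
The ceiling of 14 is below the equilibrium price 25, so it binds.
At P = 14: Qd = 141 - 14 = 127 and Qs = 8·14 - 84 = 28.
Producer surplus without the control is ½ · (25 - 10.5) · 116 = 841.
With the ceiling, producers sell 28 units at 14, so PS = ½ · (14 - 10.5) · 28 = 49.
Change in producer surplus = 49 - 841 = -792.

-792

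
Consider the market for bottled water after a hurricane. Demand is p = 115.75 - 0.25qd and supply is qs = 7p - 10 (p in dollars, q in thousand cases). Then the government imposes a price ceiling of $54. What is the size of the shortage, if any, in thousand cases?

0

Rearranging demand gives qd = 463 - 4p. Setting quantity demanded equal to quantity supplied, 463 - 4p = 7p - 10, gives p* = 43 and q* = 291.
Since 54 is above p* = 43, the ceiling does not bind and the free-market outcome prevails.
Since the control does not bind, there is no shortage.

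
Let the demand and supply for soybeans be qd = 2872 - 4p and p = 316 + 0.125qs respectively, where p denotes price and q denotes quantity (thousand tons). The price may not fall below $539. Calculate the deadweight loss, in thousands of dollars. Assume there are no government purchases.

Rearranging supply gives qs = 8p - 2528. Setting quantity demanded equal to quantity supplied, 2872 - 4p = 8p - 2528, gives p* = 450 and q* = 1072.
Since 539 > 450, the floor is binding.
At p = 539: qd = 2872 - 4·539 = 716 and qs = 8·539 - 2528 = 1784.
Quantity traded falls to 716. At q = 716 the demand price is (2872 - 716)/4 = 539 and the supply price is (2528 + 716)/8 = 405.5.
Deadweight loss = ½ · (539 - 405.5) · (1072 - 716) = ½ · 133.5 · 356 = 23763.

23763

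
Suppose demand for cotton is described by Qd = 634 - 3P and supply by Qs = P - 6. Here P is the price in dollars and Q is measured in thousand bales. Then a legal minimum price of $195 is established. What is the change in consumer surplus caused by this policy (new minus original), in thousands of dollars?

In a free market, 634 - 3P = P - 6 gives the equilibrium P* = 160, Q* = 154.
The floor of 195 is above the equilibrium price 160, so it binds.
At P = 195: Qd = 634 - 3·195 = 49 and Qs = 195 - 6 = 189.
Consumer surplus without the control is ½ · (634/3 - 160) · 154 = 11858/3.
With the floor, consumers buy 49 units at 195, so CS = ½ · (634/3 - 195) · 49 = 2401/6.
Change in consumer surplus = 2401/6 - 11858/3 = -3552.5.

-3552.5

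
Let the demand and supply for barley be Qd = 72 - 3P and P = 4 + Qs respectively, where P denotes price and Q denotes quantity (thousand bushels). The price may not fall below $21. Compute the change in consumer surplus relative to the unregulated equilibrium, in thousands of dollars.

-24

Rearranging supply gives Qs = P - 4. Equilibrium: 72 - 3P = P - 4, so 76 = 4P and P* = 19, Q* = 15.
The floor of 21 is above the equilibrium price 19, so it binds.
At P = 21: Qd = 72 - 3·21 = 9 and Qs = 21 - 4 = 17.
Consumer surplus without the control is ½ · (24 - 19) · 15 = 37.5.
With the floor, consumers buy 9 units at 21, so CS = ½ · (24 - 21) · 9 = 13.5.
Change in consumer surplus = 13.5 - 37.5 = -24.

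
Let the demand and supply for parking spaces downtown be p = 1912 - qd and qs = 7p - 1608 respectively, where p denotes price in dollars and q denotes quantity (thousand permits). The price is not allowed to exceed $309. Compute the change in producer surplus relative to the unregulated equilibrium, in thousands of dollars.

Rearranging demand gives qd = 1912 - p. Equilibrium: 1912 - p = 7p - 1608, so 3520 = 8p and p* = 440, q* = 1472.
Because the ceiling (309) lies below the market-clearing price, it is binding.
At p = 309: qd = 1912 - 309 = 1603 and qs = 7·309 - 1608 = 555.
Producer surplus without the control is ½ · (440 - 1608/7) · 1472 = 1083392/7.
With the ceiling, producers sell 555 units at 309, so PS = ½ · (309 - 1608/7) · 555 = 308025/14.
Change in producer surplus = 308025/14 - 1083392/7 = -132768.5.

-132768.5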